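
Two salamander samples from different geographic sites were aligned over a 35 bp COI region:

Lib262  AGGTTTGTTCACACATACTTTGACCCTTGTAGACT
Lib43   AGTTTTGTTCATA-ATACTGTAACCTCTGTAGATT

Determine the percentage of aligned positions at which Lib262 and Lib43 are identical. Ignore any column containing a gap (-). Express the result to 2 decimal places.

Excluding the 1 gap column leaves 34 comparable sites.
Mismatches occur at site 3 (G↔T), site 12 (C↔T), site 20 (T↔G), site 22 (G↔A), site 26 (C↔T), site 27 (T↔C), site 34 (C↔T).
27 of the 34 comparable sites match, so the percent identity is 27/34 × 100 = 79.41%.

79.41%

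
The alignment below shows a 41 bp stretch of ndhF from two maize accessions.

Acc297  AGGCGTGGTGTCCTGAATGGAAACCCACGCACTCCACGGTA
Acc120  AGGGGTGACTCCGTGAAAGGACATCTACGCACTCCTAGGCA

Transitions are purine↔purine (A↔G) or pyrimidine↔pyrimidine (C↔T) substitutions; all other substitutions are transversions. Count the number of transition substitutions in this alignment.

The sequences differ at positions 4 (C/G, transversion), 8 (G/A, transition), 9 (T/C, transition), 10 (G/T, transversion), 11 (T/C, transition), 13 (C/G, transversion), 18 (T/A, transversion), 22 (A/C, transversion), 24 (C/T, transition), 26 (C/T, transition), 36 (A/T, transversion), 37 (C/A, transversion), 40 (T/C, transition).
Of the 13 differences, 6 transitions and 7 transversions, so the answer is 6.

6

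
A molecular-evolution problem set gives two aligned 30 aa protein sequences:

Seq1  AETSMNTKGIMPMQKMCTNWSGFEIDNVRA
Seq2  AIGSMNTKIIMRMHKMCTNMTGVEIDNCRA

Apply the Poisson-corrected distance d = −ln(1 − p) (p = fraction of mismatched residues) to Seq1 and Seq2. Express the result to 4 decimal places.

Differing sites — 2:E/I; 3:T/G; 9:G/I; 12:P/R; 14:Q/H; 20:W/M; 21:S/T; 23:F/V; 28:V/C.
p = 9/30 = 0.300000.
d = −ln(1 − 0.300000) = −ln(0.700000) = 0.3567.

0.3567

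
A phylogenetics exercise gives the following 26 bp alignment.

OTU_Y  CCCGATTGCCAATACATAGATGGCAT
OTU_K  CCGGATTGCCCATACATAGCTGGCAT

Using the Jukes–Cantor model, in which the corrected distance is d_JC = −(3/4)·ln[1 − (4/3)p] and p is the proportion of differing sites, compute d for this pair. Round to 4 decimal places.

Differing sites — 3:C/G; 11:A/C; 20:A/C.
p = 3/26 = 0.115385.
d = −0.75 · ln(1 − (4/3)·0.115385) = −0.75 · ln(0.846153) = −0.75 · (-0.167055) = 0.1253.

0.1253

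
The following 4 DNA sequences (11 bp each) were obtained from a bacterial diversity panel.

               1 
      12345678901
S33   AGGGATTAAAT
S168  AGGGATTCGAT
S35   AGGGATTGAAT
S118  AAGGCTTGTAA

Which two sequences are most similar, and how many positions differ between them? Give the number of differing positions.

1

Pairwise Hamming distances:
  S33 vs S168: 2
  S33 vs S35: 1
  S33 vs S118: 5
  S168 vs S35: 2
  S168 vs S118: 5
  S35 vs S118: 4
The smallest is 1, between S33 and S35.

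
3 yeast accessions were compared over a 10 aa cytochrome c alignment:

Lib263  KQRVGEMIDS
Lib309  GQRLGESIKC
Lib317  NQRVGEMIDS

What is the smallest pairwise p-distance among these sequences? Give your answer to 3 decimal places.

Pairwise Hamming distances:
  Lib263 vs Lib309: 5
  Lib263 vs Lib317: 1
  Lib309 vs Lib317: 5
The smallest is 1 mismatch, between Lib263 and Lib317; p = 1/10 = 0.100.

0.100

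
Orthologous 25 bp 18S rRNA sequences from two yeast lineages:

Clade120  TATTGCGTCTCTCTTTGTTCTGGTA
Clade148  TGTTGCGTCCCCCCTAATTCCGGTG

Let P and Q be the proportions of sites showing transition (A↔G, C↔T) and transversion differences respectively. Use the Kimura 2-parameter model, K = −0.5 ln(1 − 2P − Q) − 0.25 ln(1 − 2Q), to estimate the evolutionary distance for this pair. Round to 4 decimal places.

0.4790

Mismatches occur at site 2 (A→G, transition), site 10 (T→C, transition), site 12 (T→C, transition), site 14 (T→C, transition), site 16 (T→A, transversion), site 17 (G→A, transition), site 21 (T→C, transition), site 25 (A→G, transition).
Of the 8 differences, 7 transitions and 1 transversion over 25 sites: P = 7/25 = 0.280000, Q = 1/25 = 0.040000.
d = −0.5·ln(0.400000) − 0.25·ln(0.920000) = −0.5·(-0.916291) − 0.25·(-0.083382) = 0.4790.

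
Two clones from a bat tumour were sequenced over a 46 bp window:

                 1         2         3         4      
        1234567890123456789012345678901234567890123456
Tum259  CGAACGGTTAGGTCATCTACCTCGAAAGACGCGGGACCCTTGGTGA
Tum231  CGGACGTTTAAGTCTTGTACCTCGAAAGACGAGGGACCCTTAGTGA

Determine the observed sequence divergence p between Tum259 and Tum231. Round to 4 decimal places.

Mismatches occur at site 3 (A→G), site 7 (G→T), site 11 (G→A), site 15 (A→T), site 17 (C→G), site 32 (C→A), site 42 (G→A).
There are 7 differences over 46 sites, so p = 7/46 = 0.1522.

0.1522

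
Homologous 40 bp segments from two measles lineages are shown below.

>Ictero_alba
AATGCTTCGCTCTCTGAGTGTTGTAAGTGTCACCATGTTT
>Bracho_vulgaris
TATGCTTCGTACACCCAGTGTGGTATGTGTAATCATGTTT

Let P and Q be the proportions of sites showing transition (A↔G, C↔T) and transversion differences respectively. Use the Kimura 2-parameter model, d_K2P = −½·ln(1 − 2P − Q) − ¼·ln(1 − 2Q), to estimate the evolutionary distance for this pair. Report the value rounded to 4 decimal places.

Mismatches occur at site 1 (A/T, transversion), site 10 (C/T, transition), site 11 (T/A, transversion), site 13 (T/A, transversion), site 15 (T/C, transition), site 16 (G/C, transversion), site 22 (T/G, transversion), site 26 (A/T, transversion), site 31 (C/A, transversion), site 33 (C/T, transition).
Of the 10 differences, 3 transitions and 7 transversions over 40 sites: P = 3/40 = 0.075000, Q = 7/40 = 0.175000.
d = −0.5·ln(0.675000) − 0.25·ln(0.650000) = −0.5·(-0.393043) − 0.25·(-0.430783) = 0.3042.

0.3042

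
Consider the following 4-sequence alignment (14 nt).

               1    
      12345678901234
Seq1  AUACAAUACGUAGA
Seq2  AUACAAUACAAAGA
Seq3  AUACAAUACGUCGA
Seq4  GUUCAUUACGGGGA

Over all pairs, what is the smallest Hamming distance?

1

Pairwise Hamming distances:
  Seq1 vs Seq2: 2
  Seq1 vs Seq3: 1
  Seq1 vs Seq4: 5
  Seq2 vs Seq3: 3
  Seq2 vs Seq4: 6
  Seq3 vs Seq4: 5
The smallest is 1, between Seq1 and Seq3.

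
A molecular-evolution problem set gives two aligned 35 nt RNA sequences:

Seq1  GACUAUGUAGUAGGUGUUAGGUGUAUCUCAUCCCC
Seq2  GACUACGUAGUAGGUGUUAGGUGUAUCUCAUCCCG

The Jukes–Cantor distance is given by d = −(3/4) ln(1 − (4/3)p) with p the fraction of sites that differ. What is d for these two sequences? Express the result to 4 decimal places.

0.0594

Mismatches occur at site 6 (U→C), site 35 (C→G).
p = 2/35 = 0.057143.
d = −0.75 · ln(1 − (4/3)·0.057143) = −0.75 · ln(0.923809) = −0.75 · (-0.079250) = 0.0594.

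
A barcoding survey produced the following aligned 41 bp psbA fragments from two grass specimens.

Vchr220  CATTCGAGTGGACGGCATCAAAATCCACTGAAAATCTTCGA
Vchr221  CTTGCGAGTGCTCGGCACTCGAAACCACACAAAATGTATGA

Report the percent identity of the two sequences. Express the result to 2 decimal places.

65.85%

Mismatches occur at site 2 (A/T), site 4 (T/G), site 11 (G/C), site 12 (A/T), site 18 (T/C), site 19 (C/T), site 20 (A/C), site 21 (A/G), site 24 (T/A), site 29 (T/A), site 30 (G/C), site 36 (C/G), site 38 (T/A), site 39 (C/T).
27 of the 41 sites match, so the percent identity is 27/41 × 100 = 65.85%.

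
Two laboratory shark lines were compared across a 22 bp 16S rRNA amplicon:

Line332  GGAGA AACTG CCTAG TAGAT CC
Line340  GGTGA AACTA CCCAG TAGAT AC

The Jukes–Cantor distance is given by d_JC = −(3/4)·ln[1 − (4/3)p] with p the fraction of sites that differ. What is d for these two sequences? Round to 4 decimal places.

0.2082

Differing sites — 3:A/T; 10:G/A; 13:T/C; 21:C/A.
p = 4/22 = 0.181818.
d = −0.75 · ln(1 − (4/3)·0.181818) = −0.75 · ln(0.757576) = −0.75 · (-0.277631) = 0.2082.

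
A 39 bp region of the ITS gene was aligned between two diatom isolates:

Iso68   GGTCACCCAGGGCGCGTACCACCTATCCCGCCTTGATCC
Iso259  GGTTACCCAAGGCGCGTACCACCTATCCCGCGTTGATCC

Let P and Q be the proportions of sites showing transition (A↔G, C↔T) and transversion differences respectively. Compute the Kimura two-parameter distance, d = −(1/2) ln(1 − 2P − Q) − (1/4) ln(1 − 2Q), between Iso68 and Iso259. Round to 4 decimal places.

Differing sites — 4:C/T (Ti); 10:G/A (Ti); 32:C/G (Tv).
Of the 3 differences, 2 transitions and 1 transversion over 39 sites: P = 2/39 = 0.051282, Q = 1/39 = 0.025641.
d = −0.5·ln(0.871795) − 0.25·ln(0.948718) = −0.5·(-0.137201) − 0.25·(-0.052644) = 0.0818.

0.0818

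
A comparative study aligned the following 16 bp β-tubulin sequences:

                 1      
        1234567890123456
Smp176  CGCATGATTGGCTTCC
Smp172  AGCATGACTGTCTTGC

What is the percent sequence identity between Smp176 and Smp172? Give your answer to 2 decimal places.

Mismatches occur at site 1 (C↔A), site 8 (T↔C), site 11 (G↔T), site 15 (C↔G).
12 of the 16 sites match, so the percent identity is 12/16 × 100 = 75.00%.

75.00%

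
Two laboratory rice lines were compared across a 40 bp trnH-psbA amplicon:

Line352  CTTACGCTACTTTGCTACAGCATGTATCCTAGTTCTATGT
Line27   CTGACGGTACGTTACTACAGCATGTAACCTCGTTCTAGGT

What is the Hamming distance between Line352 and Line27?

7

Mismatches occur at site 3 (T↔G), site 7 (C↔G), site 11 (T↔G), site 14 (G↔A), site 27 (T↔A), site 31 (A↔C), site 38 (T↔G).
That gives 7 mismatches out of 40 aligned sites, so the Hamming distance is 7.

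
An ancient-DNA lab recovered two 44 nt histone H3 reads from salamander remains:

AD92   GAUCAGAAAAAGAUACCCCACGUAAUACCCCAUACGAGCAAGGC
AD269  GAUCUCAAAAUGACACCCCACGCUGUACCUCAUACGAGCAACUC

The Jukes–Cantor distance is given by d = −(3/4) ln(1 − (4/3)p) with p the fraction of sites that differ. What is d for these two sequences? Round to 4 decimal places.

0.2708

Differing sites — 5:A/U; 6:G/C; 11:A/U; 14:U/C; 23:U/C; 24:A/U; 25:A/G; 30:C/U; 42:G/C; 43:G/U.
p = 10/44 = 0.227273.
d = −0.75 · ln(1 − (4/3)·0.227273) = −0.75 · ln(0.696969) = −0.75 · (-0.361014) = 0.2708.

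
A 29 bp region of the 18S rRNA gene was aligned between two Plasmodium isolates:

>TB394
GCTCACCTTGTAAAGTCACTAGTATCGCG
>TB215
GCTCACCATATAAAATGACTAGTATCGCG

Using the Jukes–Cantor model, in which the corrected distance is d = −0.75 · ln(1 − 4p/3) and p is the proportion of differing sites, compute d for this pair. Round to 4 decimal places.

0.1524

Mismatches occur at site 8 (T→A), site 10 (G→A), site 15 (G→A), site 17 (C→G).
p = 4/29 = 0.137931.
d = −0.75 · ln(1 − (4/3)·0.137931) = −0.75 · ln(0.816092) = −0.75 · (-0.203228) = 0.1524.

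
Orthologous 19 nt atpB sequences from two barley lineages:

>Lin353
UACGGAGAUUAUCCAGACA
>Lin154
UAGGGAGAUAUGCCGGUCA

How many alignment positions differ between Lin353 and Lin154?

6

The sequences differ at positions 3 (C/G), 10 (U/A), 11 (A/U), 12 (U/G), 15 (A/G), 17 (A/U).
That gives 6 mismatches out of 19 aligned sites, so the Hamming distance is 6.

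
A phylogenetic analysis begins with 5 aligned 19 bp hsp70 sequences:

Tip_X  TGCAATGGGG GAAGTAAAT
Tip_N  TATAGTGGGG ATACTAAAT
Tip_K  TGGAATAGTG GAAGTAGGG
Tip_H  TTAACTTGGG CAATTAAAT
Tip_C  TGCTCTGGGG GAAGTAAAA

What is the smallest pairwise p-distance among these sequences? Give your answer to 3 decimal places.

Pairwise Hamming distances:
  Tip_X vs Tip_N: 6
  Tip_X vs Tip_K: 6
  Tip_X vs Tip_H: 6
  Tip_X vs Tip_C: 3
  Tip_N vs Tip_K: 11
  Tip_N vs Tip_H: 7
  Tip_N vs Tip_C: 8
  Tip_K vs Tip_H: 10
  Tip_K vs Tip_C: 8
  Tip_H vs Tip_C: 7
The smallest is 3 mismatches, between Tip_X and Tip_C; p = 3/19 = 0.158.

0.158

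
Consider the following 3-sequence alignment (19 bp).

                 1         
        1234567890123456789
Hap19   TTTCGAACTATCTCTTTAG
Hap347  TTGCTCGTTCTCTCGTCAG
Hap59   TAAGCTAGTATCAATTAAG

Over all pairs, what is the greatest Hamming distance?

Pairwise Hamming distances:
  Hap19 vs Hap347: 8
  Hap19 vs Hap59: 9
  Hap347 vs Hap59: 12
The largest is 12, between Hap347 and Hap59.

12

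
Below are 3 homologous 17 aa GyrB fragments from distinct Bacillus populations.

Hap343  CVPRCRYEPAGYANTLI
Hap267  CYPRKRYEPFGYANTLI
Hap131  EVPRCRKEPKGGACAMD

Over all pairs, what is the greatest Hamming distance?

10

Pairwise Hamming distances:
  Hap343 vs Hap267: 3
  Hap343 vs Hap131: 8
  Hap267 vs Hap131: 10
The largest is 10, between Hap267 and Hap131.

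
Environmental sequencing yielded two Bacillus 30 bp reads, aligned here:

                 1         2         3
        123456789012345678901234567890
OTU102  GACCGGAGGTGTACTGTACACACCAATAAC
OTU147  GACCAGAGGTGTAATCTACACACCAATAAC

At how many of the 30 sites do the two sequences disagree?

3

Mismatches occur at site 5 (G/A), site 14 (C/A), site 16 (G/C).
That gives 3 mismatches out of 30 aligned sites, so the Hamming distance is 3.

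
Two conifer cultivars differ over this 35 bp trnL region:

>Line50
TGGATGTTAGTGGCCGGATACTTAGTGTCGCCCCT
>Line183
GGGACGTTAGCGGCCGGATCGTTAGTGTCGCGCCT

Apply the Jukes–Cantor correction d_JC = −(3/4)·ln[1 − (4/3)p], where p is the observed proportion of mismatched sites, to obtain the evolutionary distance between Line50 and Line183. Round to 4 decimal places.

Mismatches occur at site 1 (T/G), site 5 (T/C), site 11 (T/C), site 20 (A/C), site 21 (C/G), site 32 (C/G).
p = 6/35 = 0.171429.
d = −0.75 · ln(1 − (4/3)·0.171429) = −0.75 · ln(0.771428) = −0.75 · (-0.259512) = 0.1946.

0.1946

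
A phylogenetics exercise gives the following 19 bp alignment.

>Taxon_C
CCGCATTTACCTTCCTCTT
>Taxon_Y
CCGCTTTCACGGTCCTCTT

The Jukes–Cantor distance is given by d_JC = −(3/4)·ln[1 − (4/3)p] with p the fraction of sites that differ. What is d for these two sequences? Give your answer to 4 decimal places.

0.2471

Differing sites — 5:A/T; 8:T/C; 11:C/G; 12:T/G.
p = 4/19 = 0.210526.
d = −0.75 · ln(1 − (4/3)·0.210526) = −0.75 · ln(0.719299) = −0.75 · (-0.329478) = 0.2471.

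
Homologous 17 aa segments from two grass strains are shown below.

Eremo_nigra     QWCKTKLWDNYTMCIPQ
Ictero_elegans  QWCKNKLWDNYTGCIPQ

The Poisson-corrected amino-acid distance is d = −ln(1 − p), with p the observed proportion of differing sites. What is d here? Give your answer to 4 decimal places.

The sequences differ at positions 5 (T/N), 13 (M/G).
p = 2/17 = 0.117647.
d = −ln(1 − 0.117647) = −ln(0.882353) = 0.1252.

0.1252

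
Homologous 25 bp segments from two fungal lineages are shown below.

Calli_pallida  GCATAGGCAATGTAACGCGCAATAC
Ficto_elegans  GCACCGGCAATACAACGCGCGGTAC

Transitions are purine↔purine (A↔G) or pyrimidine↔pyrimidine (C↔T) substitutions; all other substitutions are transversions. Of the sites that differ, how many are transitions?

The sequences differ at positions 4 (T/C, transition), 5 (A/C, transversion), 12 (G/A, transition), 13 (T/C, transition), 21 (A/G, transition), 22 (A/G, transition).
Of the 6 differences, 5 transitions and 1 transversion, so the answer is 5.

5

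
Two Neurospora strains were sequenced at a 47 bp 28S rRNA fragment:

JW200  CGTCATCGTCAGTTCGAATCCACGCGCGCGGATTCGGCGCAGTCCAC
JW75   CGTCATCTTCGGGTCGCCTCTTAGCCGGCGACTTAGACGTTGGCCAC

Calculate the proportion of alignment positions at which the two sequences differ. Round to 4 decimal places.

0.3617

The sequences differ at positions 8 (G/T), 11 (A/G), 13 (T/G), 17 (A/C), 18 (A/C), 21 (C/T), 22 (A/T), 23 (C/A), 26 (G/C), 27 (C/G), 31 (G/A), 32 (A/C), 35 (C/A), 37 (G/A), 40 (C/T), 41 (A/T), 43 (T/G).
There are 17 differences over 47 sites, so p = 17/47 = 0.3617.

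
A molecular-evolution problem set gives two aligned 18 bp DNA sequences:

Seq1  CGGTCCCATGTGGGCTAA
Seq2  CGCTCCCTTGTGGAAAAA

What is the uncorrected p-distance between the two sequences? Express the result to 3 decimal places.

0.278

Differing sites — 3:G/C; 8:A/T; 14:G/A; 15:C/A; 16:T/A.
There are 5 differences over 18 sites, so p = 5/18 = 0.278.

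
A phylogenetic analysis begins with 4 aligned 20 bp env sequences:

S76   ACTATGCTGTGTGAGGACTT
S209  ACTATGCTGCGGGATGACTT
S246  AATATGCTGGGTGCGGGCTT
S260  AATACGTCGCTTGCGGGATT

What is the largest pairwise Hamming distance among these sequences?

Pairwise Hamming distances:
  S76 vs S209: 3
  S76 vs S246: 4
  S76 vs S260: 9
  S209 vs S246: 6
  S209 vs S260: 10
  S246 vs S260: 6
The largest is 10, between S209 and S260.

10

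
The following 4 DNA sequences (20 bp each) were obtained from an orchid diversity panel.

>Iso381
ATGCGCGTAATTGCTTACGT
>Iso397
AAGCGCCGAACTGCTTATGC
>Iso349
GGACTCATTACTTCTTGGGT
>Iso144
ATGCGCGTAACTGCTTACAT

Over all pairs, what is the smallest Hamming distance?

Pairwise Hamming distances:
  Iso381 vs Iso397: 6
  Iso381 vs Iso349: 10
  Iso381 vs Iso144: 2
  Iso397 vs Iso349: 11
  Iso397 vs Iso144: 6
  Iso349 vs Iso144: 10
The smallest is 2, between Iso381 and Iso144.

2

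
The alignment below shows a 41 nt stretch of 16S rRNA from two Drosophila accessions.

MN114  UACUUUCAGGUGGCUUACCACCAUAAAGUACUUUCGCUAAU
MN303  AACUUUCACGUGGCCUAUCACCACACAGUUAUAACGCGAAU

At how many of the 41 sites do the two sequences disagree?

Mismatches occur at site 1 (U→A), site 9 (G→C), site 15 (U→C), site 18 (C→U), site 24 (U→C), site 26 (A→C), site 30 (A→U), site 31 (C→A), site 33 (U→A), site 34 (U→A), site 38 (U→G).
That gives 11 mismatches out of 41 aligned sites, so the Hamming distance is 11.

11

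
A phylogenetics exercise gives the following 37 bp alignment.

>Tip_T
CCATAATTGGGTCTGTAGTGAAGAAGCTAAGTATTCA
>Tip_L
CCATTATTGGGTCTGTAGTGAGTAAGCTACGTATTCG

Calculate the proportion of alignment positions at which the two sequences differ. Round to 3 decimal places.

Mismatches occur at site 5 (A↔T), site 22 (A↔G), site 23 (G↔T), site 30 (A↔C), site 37 (A↔G).
There are 5 differences over 37 sites, so p = 5/37 = 0.135.

0.135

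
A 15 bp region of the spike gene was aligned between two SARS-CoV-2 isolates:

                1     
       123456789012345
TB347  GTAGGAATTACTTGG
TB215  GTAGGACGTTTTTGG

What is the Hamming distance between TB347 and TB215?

The sequences differ at positions 7 (A/C), 8 (T/G), 10 (A/T), 11 (C/T).
That gives 4 mismatches out of 15 aligned sites, so the Hamming distance is 4.

4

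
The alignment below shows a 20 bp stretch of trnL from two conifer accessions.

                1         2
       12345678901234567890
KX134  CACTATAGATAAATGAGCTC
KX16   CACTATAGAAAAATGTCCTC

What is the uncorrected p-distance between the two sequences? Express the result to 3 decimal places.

0.150

The sequences differ at positions 10 (T/A), 16 (A/T), 17 (G/C).
There are 3 differences over 20 sites, so p = 3/20 = 0.150.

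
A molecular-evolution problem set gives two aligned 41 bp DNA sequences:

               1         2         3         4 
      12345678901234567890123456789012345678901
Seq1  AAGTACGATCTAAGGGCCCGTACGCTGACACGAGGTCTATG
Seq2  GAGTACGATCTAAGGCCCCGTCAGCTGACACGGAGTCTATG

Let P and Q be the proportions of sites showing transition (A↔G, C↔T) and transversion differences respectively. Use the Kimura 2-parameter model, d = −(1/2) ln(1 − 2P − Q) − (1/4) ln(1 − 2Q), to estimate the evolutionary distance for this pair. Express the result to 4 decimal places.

0.1635

Differing sites — 1:A/G (Ti); 16:G/C (Tv); 22:A/C (Tv); 23:C/A (Tv); 33:A/G (Ti); 34:G/A (Ti).
Of the 6 differences, 3 transitions and 3 transversions over 41 sites: P = 3/41 = 0.073171, Q = 3/41 = 0.073171.
d = −0.5·ln(0.780487) − 0.25·ln(0.853658) = −0.5·(-0.247837) − 0.25·(-0.158225) = 0.1635.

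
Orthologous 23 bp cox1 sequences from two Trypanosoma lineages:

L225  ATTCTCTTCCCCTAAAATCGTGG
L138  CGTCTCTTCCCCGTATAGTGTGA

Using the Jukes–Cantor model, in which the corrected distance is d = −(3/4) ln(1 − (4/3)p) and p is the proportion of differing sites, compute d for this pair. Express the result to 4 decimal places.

0.4674

The sequences differ at positions 1 (A/C), 2 (T/G), 13 (T/G), 14 (A/T), 16 (A/T), 18 (T/G), 19 (C/T), 23 (G/A).
p = 8/23 = 0.347826.
d = −0.75 · ln(1 − (4/3)·0.347826) = −0.75 · ln(0.536232) = −0.75 · (-0.623188) = 0.4674.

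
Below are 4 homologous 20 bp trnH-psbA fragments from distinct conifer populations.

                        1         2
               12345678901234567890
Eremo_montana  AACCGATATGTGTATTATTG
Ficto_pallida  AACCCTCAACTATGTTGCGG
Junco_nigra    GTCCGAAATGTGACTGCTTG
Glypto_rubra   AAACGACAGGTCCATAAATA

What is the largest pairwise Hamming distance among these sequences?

Pairwise Hamming distances:
  Eremo_montana vs Ficto_pallida: 10
  Eremo_montana vs Junco_nigra: 7
  Eremo_montana vs Glypto_rubra: 8
  Ficto_pallida vs Junco_nigra: 14
  Ficto_pallida vs Glypto_rubra: 13
  Junco_nigra vs Glypto_rubra: 12
The largest is 14, between Ficto_pallida and Junco_nigra.

14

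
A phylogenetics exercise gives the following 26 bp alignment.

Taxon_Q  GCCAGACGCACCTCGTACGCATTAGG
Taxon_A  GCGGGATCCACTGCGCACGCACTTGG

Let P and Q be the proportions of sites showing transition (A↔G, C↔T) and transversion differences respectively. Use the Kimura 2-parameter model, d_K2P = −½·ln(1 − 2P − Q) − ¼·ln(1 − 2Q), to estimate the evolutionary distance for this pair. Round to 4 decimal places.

0.4785

The sequences differ at positions 3 (C/G, transversion), 4 (A/G, transition), 7 (C/T, transition), 8 (G/C, transversion), 12 (C/T, transition), 13 (T/G, transversion), 16 (T/C, transition), 22 (T/C, transition), 24 (A/T, transversion).
Of the 9 differences, 5 transitions and 4 transversions over 26 sites: P = 5/26 = 0.192308, Q = 4/26 = 0.153846.
d = −0.5·ln(0.461538) − 0.25·ln(0.692308) = −0.5·(-0.773191) − 0.25·(-0.367724) = 0.4785.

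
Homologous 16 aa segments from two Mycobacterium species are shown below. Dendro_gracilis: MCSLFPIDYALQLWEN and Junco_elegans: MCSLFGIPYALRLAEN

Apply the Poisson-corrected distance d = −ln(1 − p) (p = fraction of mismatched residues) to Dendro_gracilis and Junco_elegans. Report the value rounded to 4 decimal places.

0.2877

Mismatches occur at site 6 (P↔G), site 8 (D↔P), site 12 (Q↔R), site 14 (W↔A).
p = 4/16 = 0.250000.
d = −ln(1 − 0.250000) = −ln(0.750000) = 0.2877.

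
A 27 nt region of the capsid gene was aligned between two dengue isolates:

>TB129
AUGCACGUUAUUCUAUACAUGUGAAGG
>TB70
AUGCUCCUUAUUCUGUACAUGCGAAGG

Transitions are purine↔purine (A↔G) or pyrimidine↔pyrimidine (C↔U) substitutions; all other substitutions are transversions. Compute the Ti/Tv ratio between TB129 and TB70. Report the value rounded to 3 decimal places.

Differing sites — 5:A/U (Tv); 7:G/C (Tv); 15:A/G (Ti); 22:U/C (Ti).
Of the 4 differences, 2 transitions and 2 transversions, so Ti/Tv = 2/2 = 1.000.

1.000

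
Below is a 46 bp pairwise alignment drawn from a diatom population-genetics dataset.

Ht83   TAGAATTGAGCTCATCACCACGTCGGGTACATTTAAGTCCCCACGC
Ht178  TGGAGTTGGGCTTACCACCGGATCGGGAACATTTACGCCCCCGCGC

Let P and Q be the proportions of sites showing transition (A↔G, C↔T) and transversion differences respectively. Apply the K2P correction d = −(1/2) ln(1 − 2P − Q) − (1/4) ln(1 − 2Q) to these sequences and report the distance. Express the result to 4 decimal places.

0.3398

Differing sites — 2:A/G (Ti); 5:A/G (Ti); 9:A/G (Ti); 13:C/T (Ti); 15:T/C (Ti); 20:A/G (Ti); 21:C/G (Tv); 22:G/A (Ti); 28:T/A (Tv); 36:A/C (Tv); 38:T/C (Ti); 43:A/G (Ti).
Of the 12 differences, 9 transitions and 3 transversions over 46 sites: P = 9/46 = 0.195652, Q = 3/46 = 0.065217.
d = −0.5·ln(0.543479) − 0.25·ln(0.869566) = −0.5·(-0.609764) − 0.25·(-0.139761) = 0.3398.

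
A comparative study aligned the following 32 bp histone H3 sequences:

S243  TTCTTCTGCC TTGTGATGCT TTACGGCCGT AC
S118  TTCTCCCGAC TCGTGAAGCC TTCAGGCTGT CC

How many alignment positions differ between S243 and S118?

Differing sites — 5:T/C; 7:T/C; 9:C/A; 12:T/C; 17:T/A; 20:T/C; 23:A/C; 24:C/A; 28:C/T; 31:A/C.
That gives 10 mismatches out of 32 aligned sites, so the Hamming distance is 10.

10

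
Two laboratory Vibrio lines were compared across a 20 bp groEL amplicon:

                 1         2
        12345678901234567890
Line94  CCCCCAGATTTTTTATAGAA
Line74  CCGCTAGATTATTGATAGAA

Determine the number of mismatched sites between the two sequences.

4

Differing sites — 3:C/G; 5:C/T; 11:T/A; 14:T/G.
That gives 4 mismatches out of 20 aligned sites, so the Hamming distance is 4.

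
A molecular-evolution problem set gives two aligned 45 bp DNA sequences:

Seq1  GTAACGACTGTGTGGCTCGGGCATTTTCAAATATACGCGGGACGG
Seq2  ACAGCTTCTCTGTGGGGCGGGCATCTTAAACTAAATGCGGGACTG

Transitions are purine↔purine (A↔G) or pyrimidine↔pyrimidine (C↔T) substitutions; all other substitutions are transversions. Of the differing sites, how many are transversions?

The sequences differ at positions 1 (G/A, transition), 2 (T/C, transition), 4 (A/G, transition), 6 (G/T, transversion), 7 (A/T, transversion), 10 (G/C, transversion), 16 (C/G, transversion), 17 (T/G, transversion), 25 (T/C, transition), 28 (C/A, transversion), 31 (A/C, transversion), 34 (T/A, transversion), 36 (C/T, transition), 44 (G/T, transversion).
Of the 14 differences, 5 transitions and 9 transversions, so the answer is 9.

9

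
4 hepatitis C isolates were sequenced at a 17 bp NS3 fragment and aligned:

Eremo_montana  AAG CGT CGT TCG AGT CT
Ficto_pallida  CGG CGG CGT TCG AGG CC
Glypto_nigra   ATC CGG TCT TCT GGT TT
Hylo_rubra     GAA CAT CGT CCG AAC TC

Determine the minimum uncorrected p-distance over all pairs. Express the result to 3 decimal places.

Pairwise Hamming distances:
  Eremo_montana vs Ficto_pallida: 5
  Eremo_montana vs Glypto_nigra: 8
  Eremo_montana vs Hylo_rubra: 8
  Ficto_pallida vs Glypto_nigra: 10
  Ficto_pallida vs Hylo_rubra: 9
  Glypto_nigra vs Hylo_rubra: 13
The smallest is 5 mismatches, between Eremo_montana and Ficto_pallida; p = 5/17 = 0.294.

0.294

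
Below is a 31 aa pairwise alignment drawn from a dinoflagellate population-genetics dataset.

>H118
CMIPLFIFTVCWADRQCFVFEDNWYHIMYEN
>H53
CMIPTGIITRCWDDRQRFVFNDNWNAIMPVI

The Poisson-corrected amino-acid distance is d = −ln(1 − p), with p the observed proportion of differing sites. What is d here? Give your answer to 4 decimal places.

Mismatches occur at site 5 (L↔T), site 6 (F↔G), site 8 (F↔I), site 10 (V↔R), site 13 (A↔D), site 17 (C↔R), site 21 (E↔N), site 25 (Y↔N), site 26 (H↔A), site 29 (Y↔P), site 30 (E↔V), site 31 (N↔I).
p = 12/31 = 0.387097.
d = −ln(1 − 0.387097) = −ln(0.612903) = 0.4895.

0.4895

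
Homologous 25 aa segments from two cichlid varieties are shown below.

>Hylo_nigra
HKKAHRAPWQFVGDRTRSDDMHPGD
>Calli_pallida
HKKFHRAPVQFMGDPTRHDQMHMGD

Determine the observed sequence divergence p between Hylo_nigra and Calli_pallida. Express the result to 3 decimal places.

0.280

The sequences differ at positions 4 (A/F), 9 (W/V), 12 (V/M), 15 (R/P), 18 (S/H), 20 (D/Q), 23 (P/M).
There are 7 differences over 25 sites, so p = 7/25 = 0.280.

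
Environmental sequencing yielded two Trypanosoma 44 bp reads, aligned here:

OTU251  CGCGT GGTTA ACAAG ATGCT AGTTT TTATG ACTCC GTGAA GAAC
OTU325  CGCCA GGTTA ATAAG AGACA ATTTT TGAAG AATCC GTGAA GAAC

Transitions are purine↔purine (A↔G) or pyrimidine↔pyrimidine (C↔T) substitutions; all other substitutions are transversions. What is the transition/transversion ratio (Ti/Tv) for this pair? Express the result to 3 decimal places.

The sequences differ at positions 4 (G/C, transversion), 5 (T/A, transversion), 12 (C/T, transition), 17 (T/G, transversion), 18 (G/A, transition), 20 (T/A, transversion), 22 (G/T, transversion), 27 (T/G, transversion), 29 (T/A, transversion), 32 (C/A, transversion).
Of the 10 differences, 2 transitions and 8 transversions, so Ti/Tv = 2/8 = 0.250.

0.250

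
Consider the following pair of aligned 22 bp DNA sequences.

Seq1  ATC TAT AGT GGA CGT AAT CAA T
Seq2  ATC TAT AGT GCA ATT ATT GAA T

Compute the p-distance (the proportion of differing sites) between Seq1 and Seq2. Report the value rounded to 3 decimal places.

0.227

Differing sites — 11:G/C; 13:C/A; 14:G/T; 17:A/T; 19:C/G.
There are 5 differences over 22 sites, so p = 5/22 = 0.227.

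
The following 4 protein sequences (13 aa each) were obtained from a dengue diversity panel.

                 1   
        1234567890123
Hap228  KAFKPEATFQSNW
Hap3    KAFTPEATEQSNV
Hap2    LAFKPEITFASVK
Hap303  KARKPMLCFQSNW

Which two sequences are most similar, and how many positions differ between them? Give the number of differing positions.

3

Pairwise Hamming distances:
  Hap228 vs Hap3: 3
  Hap228 vs Hap2: 5
  Hap228 vs Hap303: 4
  Hap3 vs Hap2: 7
  Hap3 vs Hap303: 7
  Hap2 vs Hap303: 8
The smallest is 3, between Hap228 and Hap3.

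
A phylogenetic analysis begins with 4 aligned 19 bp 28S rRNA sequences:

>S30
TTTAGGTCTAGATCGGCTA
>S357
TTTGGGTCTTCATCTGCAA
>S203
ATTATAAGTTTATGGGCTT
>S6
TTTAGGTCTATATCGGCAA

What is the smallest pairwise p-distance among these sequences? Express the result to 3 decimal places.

Pairwise Hamming distances:
  S30 vs S357: 5
  S30 vs S203: 9
  S30 vs S6: 2
  S357 vs S203: 11
  S357 vs S6: 4
  S203 vs S6: 9
The smallest is 2 mismatches, between S30 and S6; p = 2/19 = 0.105.

0.105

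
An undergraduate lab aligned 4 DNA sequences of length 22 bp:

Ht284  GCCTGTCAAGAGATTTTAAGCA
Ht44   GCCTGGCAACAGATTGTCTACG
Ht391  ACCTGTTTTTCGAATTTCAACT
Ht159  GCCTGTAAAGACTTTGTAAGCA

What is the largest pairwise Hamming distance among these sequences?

Pairwise Hamming distances:
  Ht284 vs Ht44: 7
  Ht284 vs Ht391: 10
  Ht284 vs Ht159: 4
  Ht44 vs Ht391: 11
  Ht44 vs Ht159: 9
  Ht391 vs Ht159: 13
The largest is 13, between Ht391 and Ht159.

13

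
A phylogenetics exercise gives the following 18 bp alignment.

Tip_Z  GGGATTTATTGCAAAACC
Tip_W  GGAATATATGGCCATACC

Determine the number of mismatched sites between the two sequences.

5

Mismatches occur at site 3 (G→A), site 6 (T→A), site 10 (T→G), site 13 (A→C), site 15 (A→T).
That gives 5 mismatches out of 18 aligned sites, so the Hamming distance is 5.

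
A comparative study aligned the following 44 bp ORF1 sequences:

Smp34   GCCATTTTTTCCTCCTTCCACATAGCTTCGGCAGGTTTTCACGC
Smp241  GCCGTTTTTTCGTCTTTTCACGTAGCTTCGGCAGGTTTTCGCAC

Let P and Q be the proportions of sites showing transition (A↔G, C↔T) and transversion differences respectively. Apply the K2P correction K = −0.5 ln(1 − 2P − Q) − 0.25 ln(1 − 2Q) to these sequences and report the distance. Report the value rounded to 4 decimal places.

Mismatches occur at site 4 (A→G, transition), site 12 (C→G, transversion), site 15 (C→T, transition), site 18 (C→T, transition), site 22 (A→G, transition), site 41 (A→G, transition), site 43 (G→A, transition).
Of the 7 differences, 6 transitions and 1 transversion over 44 sites: P = 6/44 = 0.136364, Q = 1/44 = 0.022727.
d = −0.5·ln(0.704545) − 0.25·ln(0.954546) = −0.5·(-0.350203) − 0.25·(-0.046519) = 0.1867.

0.1867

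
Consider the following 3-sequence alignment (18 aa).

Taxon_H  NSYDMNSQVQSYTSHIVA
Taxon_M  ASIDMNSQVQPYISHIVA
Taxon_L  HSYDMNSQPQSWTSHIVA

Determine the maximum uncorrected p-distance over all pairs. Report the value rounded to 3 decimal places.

0.333

Pairwise Hamming distances:
  Taxon_H vs Taxon_M: 4
  Taxon_H vs Taxon_L: 3
  Taxon_M vs Taxon_L: 6
The largest is 6 mismatches, between Taxon_M and Taxon_L; p = 6/18 = 0.333.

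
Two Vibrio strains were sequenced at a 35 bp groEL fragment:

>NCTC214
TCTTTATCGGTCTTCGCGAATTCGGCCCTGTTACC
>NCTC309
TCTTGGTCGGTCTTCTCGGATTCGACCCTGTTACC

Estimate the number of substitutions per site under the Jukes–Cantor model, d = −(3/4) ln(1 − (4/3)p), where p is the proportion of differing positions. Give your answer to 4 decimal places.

0.1585

The sequences differ at positions 5 (T/G), 6 (A/G), 16 (G/T), 19 (A/G), 25 (G/A).
p = 5/35 = 0.142857.
d = −0.75 · ln(1 − (4/3)·0.142857) = −0.75 · ln(0.809524) = −0.75 · (-0.211309) = 0.1585.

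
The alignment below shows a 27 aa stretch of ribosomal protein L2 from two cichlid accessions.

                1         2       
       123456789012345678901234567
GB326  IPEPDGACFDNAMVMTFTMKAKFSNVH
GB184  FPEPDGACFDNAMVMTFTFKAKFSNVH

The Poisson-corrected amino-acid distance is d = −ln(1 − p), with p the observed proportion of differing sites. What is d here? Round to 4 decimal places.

0.0770

Mismatches occur at site 1 (I/F), site 19 (M/F).
p = 2/27 = 0.074074.
d = −ln(1 − 0.074074) = −ln(0.925926) = 0.0770.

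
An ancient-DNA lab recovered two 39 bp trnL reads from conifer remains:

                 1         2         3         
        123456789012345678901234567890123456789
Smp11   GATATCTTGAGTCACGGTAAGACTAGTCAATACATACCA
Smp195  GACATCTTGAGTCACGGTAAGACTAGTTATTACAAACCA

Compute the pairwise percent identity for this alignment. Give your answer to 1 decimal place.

89.7%

The sequences differ at positions 3 (T/C), 28 (C/T), 30 (A/T), 35 (T/A).
35 of the 39 sites match, so the percent identity is 35/39 × 100 = 89.7%.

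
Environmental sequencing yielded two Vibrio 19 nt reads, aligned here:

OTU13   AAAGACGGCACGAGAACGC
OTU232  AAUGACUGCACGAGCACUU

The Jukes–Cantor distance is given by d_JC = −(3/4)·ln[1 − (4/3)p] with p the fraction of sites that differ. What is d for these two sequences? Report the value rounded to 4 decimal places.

The sequences differ at positions 3 (A/U), 7 (G/U), 15 (A/C), 18 (G/U), 19 (C/U).
p = 5/19 = 0.263158.
d = −0.75 · ln(1 − (4/3)·0.263158) = −0.75 · ln(0.649123) = −0.75 · (-0.432133) = 0.3241.

0.3241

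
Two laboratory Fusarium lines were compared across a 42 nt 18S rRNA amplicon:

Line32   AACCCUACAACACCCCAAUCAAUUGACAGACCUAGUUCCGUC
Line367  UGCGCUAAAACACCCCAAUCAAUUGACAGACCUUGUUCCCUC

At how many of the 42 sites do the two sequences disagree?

The sequences differ at positions 1 (A/U), 2 (A/G), 4 (C/G), 8 (C/A), 34 (A/U), 40 (G/C).
That gives 6 mismatches out of 42 aligned sites, so the Hamming distance is 6.

6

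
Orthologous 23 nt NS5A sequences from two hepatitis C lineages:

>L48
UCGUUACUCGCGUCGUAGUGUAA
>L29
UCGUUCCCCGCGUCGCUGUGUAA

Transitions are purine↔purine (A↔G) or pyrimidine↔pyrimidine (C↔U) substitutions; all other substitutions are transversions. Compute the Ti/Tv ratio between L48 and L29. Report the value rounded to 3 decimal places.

1.000

Differing sites — 6:A/C (Tv); 8:U/C (Ti); 16:U/C (Ti); 17:A/U (Tv).
Of the 4 differences, 2 transitions and 2 transversions, so Ti/Tv = 2/2 = 1.000.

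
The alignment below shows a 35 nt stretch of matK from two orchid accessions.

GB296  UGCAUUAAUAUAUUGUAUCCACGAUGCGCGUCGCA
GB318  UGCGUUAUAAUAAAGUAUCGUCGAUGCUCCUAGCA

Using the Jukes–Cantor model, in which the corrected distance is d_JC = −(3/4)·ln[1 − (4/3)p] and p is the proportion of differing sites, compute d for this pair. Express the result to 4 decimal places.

0.3597

Mismatches occur at site 4 (A/G), site 8 (A/U), site 9 (U/A), site 13 (U/A), site 14 (U/A), site 20 (C/G), site 21 (A/U), site 28 (G/U), site 30 (G/C), site 32 (C/A).
p = 10/35 = 0.285714.
d = −0.75 · ln(1 − (4/3)·0.285714) = −0.75 · ln(0.619048) = −0.75 · (-0.479572) = 0.3597.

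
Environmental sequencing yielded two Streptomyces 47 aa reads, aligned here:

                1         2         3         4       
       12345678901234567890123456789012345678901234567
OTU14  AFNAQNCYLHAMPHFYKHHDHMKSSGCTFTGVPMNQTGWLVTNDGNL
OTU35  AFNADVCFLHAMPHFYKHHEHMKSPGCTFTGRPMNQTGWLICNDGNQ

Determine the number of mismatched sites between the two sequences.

9

The sequences differ at positions 5 (Q/D), 6 (N/V), 8 (Y/F), 20 (D/E), 25 (S/P), 32 (V/R), 41 (V/I), 42 (T/C), 47 (L/Q).
That gives 9 mismatches out of 47 aligned sites, so the Hamming distance is 9.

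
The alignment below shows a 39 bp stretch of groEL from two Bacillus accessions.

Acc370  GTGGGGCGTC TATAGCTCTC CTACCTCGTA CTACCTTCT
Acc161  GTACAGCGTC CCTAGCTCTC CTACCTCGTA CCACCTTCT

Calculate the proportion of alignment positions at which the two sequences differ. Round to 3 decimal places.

0.154

Differing sites — 3:G/A; 4:G/C; 5:G/A; 11:T/C; 12:A/C; 32:T/C.
There are 6 differences over 39 sites, so p = 6/39 = 0.154.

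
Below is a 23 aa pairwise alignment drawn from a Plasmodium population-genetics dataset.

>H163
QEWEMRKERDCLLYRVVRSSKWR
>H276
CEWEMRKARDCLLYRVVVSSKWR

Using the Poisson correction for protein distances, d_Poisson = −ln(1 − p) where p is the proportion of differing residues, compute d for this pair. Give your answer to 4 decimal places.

Differing sites — 1:Q/C; 8:E/A; 18:R/V.
p = 3/23 = 0.130435.
d = −ln(1 − 0.130435) = −ln(0.869565) = 0.1398.

0.1398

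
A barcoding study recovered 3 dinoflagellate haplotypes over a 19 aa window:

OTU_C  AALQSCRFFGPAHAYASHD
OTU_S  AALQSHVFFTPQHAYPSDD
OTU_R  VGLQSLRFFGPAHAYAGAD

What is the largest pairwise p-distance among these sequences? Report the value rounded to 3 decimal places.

0.474

Pairwise Hamming distances:
  OTU_C vs OTU_S: 6
  OTU_C vs OTU_R: 5
  OTU_S vs OTU_R: 9
The largest is 9 mismatches, between OTU_S and OTU_R; p = 9/19 = 0.474.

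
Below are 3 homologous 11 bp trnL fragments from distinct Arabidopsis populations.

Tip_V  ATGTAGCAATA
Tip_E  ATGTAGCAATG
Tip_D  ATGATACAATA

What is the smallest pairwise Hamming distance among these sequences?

Pairwise Hamming distances:
  Tip_V vs Tip_E: 1
  Tip_V vs Tip_D: 3
  Tip_E vs Tip_D: 4
The smallest is 1, between Tip_V and Tip_E.

1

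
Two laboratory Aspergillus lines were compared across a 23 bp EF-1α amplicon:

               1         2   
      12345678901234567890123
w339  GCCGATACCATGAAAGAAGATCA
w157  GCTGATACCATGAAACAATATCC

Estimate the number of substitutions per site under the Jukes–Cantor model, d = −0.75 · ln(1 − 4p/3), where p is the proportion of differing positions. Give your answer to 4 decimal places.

Differing sites — 3:C/T; 16:G/C; 19:G/T; 23:A/C.
p = 4/23 = 0.173913.
d = −0.75 · ln(1 − (4/3)·0.173913) = −0.75 · ln(0.768116) = −0.75 · (-0.263815) = 0.1979.

0.1979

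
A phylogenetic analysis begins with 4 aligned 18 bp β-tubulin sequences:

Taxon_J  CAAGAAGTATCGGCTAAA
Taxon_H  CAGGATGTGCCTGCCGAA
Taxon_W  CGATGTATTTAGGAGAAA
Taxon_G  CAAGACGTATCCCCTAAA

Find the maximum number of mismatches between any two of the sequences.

12

Pairwise Hamming distances:
  Taxon_J vs Taxon_H: 7
  Taxon_J vs Taxon_W: 9
  Taxon_J vs Taxon_G: 3
  Taxon_H vs Taxon_W: 12
  Taxon_H vs Taxon_G: 8
  Taxon_W vs Taxon_G: 11
The largest is 12, between Taxon_H and Taxon_W.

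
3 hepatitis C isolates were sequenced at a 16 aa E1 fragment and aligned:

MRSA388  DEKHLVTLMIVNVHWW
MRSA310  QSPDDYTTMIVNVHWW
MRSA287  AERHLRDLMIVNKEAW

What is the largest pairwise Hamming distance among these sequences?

11

Pairwise Hamming distances:
  MRSA388 vs MRSA310: 7
  MRSA388 vs MRSA287: 7
  MRSA310 vs MRSA287: 11
The largest is 11, between MRSA310 and MRSA287.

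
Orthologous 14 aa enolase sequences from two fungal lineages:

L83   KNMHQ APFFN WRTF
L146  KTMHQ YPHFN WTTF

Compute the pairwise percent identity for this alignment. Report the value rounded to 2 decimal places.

71.43%

The sequences differ at positions 2 (N/T), 6 (A/Y), 8 (F/H), 12 (R/T).
10 of the 14 sites match, so the percent identity is 10/14 × 100 = 71.43%.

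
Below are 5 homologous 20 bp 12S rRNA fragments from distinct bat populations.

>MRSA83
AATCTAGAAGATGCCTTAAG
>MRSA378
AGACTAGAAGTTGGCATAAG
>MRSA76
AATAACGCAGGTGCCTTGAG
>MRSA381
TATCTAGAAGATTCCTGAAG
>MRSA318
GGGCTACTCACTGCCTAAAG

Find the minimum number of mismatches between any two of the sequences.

3

Pairwise Hamming distances:
  MRSA83 vs MRSA378: 5
  MRSA83 vs MRSA76: 6
  MRSA83 vs MRSA381: 3
  MRSA83 vs MRSA318: 9
  MRSA378 vs MRSA76: 10
  MRSA378 vs MRSA381: 8
  MRSA378 vs MRSA318: 10
  MRSA76 vs MRSA381: 9
  MRSA76 vs MRSA318: 13
  MRSA381 vs MRSA318: 10
The smallest is 3, between MRSA83 and MRSA381.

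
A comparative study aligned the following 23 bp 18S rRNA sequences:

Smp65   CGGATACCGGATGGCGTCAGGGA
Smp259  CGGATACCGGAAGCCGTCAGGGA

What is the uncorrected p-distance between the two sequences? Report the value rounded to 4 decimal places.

0.0870

Differing sites — 12:T/A; 14:G/C.
There are 2 differences over 23 sites, so p = 2/23 = 0.0870.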